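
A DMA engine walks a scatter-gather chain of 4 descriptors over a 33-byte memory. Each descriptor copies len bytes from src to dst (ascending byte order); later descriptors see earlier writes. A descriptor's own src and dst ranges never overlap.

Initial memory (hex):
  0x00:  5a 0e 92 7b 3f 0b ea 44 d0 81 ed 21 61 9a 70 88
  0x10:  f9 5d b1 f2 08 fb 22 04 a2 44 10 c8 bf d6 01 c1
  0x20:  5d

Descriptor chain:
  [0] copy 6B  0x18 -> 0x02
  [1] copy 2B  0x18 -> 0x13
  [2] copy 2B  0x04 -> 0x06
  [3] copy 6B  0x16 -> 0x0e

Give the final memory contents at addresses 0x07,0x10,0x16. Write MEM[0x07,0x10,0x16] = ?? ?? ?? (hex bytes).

[0] 0x18->0x02 len=6 : a2 44 10 c8 bf d6
[1] 0x18->0x13 len=2 : a2 44
[2] 0x04->0x06 len=2 : 10 c8
[3] 0x16->0x0e len=6 : 22 04 a2 44 10 c8
query mem[0x07]=0xc8, mem[0x10]=0xa2, mem[0x16]=0x22

MEM[0x07,0x10,0x16] = c8 a2 22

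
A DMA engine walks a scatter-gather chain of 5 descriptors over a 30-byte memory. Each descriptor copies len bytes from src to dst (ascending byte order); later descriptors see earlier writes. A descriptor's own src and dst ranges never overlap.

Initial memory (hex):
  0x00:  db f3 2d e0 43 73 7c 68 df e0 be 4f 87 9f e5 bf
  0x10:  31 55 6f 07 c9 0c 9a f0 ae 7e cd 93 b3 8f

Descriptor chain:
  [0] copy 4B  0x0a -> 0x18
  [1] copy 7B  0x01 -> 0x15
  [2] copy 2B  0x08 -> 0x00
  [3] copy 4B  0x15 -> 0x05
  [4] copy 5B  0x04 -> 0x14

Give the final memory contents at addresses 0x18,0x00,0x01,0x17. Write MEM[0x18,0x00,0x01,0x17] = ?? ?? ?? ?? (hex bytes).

  after D0: wrote 4B at 0x18 = be4f879f
  after D1: wrote 7B at 0x15 = f32de043737c68
  after D2: wrote 2B at 0x00 = dfe0
  after D3: wrote 4B at 0x05 = f32de043
  after D4: wrote 5B at 0x14 = 43f32de043
query mem[0x18]=0x43, mem[0x00]=0xdf, mem[0x01]=0xe0, mem[0x17]=0xe0

MEM[0x18,0x00,0x01,0x17] = 43 df e0 e0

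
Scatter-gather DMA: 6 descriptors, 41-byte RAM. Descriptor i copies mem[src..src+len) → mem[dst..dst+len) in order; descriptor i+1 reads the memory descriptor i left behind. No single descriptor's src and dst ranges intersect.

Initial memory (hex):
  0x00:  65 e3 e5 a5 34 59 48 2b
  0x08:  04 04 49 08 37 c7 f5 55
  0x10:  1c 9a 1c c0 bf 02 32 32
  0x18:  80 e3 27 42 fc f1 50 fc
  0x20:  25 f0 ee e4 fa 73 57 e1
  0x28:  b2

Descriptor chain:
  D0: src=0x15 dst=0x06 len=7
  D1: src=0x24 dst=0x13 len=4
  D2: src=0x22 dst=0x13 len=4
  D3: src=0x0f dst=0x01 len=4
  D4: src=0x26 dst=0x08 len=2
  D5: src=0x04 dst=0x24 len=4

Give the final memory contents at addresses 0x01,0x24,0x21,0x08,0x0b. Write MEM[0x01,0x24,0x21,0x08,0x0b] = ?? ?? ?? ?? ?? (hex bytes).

#0 dst[0x06+7] := {0x02,0x32,0x32,0x80,0xe3,0x27,0x42}
#1 dst[0x13+4] := {0xfa,0x73,0x57,0xe1}
#2 dst[0x13+4] := {0xee,0xe4,0xfa,0x73}
#3 dst[0x01+4] := {0x55,0x1c,0x9a,0x1c}
#4 dst[0x08+2] := {0x57,0xe1}
#5 dst[0x24+4] := {0x1c,0x59,0x02,0x32}
query mem[0x01]=0x55, mem[0x24]=0x1c, mem[0x21]=0xf0, mem[0x08]=0x57, mem[0x0b]=0x27

MEM[0x01,0x24,0x21,0x08,0x0b] = 55 1c f0 57 27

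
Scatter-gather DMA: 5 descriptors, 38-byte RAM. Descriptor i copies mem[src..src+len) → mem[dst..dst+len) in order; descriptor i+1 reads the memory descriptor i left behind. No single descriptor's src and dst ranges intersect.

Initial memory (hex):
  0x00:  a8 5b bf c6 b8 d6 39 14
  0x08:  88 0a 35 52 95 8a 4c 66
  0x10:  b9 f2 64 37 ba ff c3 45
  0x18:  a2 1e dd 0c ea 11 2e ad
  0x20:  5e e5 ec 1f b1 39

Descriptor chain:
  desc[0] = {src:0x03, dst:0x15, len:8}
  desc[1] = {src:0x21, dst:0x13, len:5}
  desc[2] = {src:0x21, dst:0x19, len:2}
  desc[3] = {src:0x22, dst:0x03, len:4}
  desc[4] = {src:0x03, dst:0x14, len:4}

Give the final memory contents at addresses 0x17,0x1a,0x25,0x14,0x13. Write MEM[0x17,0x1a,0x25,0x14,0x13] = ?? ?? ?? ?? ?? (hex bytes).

MEM[0x17,0x1a,0x25,0x14,0x13] = 39 ec 39 ec e5

D0: mem[0x15..0x1c] <- [c6 b8 d6 39 14 88 0a 35]
D1: mem[0x13..0x17] <- [e5 ec 1f b1 39]
D2: mem[0x19..0x1a] <- [e5 ec]
D3: mem[0x03..0x06] <- [ec 1f b1 39]
D4: mem[0x14..0x17] <- [ec 1f b1 39]
query mem[0x17]=0x39, mem[0x1a]=0xec, mem[0x25]=0x39, mem[0x14]=0xec, mem[0x13]=0xe5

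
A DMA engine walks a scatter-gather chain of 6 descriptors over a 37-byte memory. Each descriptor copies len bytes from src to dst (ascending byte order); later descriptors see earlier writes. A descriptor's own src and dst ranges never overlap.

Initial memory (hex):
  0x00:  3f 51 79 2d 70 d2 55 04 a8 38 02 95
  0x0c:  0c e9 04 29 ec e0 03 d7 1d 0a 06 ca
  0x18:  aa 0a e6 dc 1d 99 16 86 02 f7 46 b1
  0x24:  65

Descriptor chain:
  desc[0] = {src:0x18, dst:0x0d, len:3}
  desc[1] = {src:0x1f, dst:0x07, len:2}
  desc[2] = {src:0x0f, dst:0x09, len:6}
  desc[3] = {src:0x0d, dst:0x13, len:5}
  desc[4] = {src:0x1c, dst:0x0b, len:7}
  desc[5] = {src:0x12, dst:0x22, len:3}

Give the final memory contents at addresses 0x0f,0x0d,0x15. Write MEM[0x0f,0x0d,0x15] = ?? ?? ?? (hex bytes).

#0 dst[0x0d+3] := {0xaa,0x0a,0xe6}
#1 dst[0x07+2] := {0x86,0x02}
#2 dst[0x09+6] := {0xe6,0xec,0xe0,0x03,0xd7,0x1d}
#3 dst[0x13+5] := {0xd7,0x1d,0xe6,0xec,0xe0}
#4 dst[0x0b+7] := {0x1d,0x99,0x16,0x86,0x02,0xf7,0x46}
#5 dst[0x22+3] := {0x03,0xd7,0x1d}
query mem[0x0f]=0x02, mem[0x0d]=0x16, mem[0x15]=0xe6

MEM[0x0f,0x0d,0x15] = 02 16 e6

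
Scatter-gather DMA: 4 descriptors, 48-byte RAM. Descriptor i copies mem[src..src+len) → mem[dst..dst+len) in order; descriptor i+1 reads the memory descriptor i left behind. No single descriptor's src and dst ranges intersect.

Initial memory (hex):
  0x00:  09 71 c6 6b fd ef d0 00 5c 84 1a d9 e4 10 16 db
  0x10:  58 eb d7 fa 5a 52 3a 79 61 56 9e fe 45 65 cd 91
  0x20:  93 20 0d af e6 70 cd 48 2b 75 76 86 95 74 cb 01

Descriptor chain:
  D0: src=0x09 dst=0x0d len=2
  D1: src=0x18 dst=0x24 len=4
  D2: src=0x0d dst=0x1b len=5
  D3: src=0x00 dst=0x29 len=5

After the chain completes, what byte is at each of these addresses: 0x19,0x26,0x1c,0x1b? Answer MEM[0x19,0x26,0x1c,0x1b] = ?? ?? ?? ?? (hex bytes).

#0 dst[0x0d+2] := {0x84,0x1a}
#1 dst[0x24+4] := {0x61,0x56,0x9e,0xfe}
#2 dst[0x1b+5] := {0x84,0x1a,0xdb,0x58,0xeb}
#3 dst[0x29+5] := {0x09,0x71,0xc6,0x6b,0xfd}
query mem[0x19]=0x56, mem[0x26]=0x9e, mem[0x1c]=0x1a, mem[0x1b]=0x84

MEM[0x19,0x26,0x1c,0x1b] = 56 9e 1a 84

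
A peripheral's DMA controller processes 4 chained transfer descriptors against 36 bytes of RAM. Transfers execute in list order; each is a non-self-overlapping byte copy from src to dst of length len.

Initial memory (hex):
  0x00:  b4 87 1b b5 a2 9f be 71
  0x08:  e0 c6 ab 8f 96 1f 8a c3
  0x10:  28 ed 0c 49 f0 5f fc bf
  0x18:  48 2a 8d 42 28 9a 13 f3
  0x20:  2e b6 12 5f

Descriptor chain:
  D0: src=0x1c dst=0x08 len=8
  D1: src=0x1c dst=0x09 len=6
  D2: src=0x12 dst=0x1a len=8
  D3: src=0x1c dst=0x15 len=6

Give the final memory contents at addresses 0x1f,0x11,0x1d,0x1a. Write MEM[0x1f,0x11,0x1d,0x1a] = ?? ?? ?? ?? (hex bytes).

#0 dst[0x08+8] := {0x28,0x9a,0x13,0xf3,0x2e,0xb6,0x12,0x5f}
#1 dst[0x09+6] := {0x28,0x9a,0x13,0xf3,0x2e,0xb6}
#2 dst[0x1a+8] := {0x0c,0x49,0xf0,0x5f,0xfc,0xbf,0x48,0x2a}
#3 dst[0x15+6] := {0xf0,0x5f,0xfc,0xbf,0x48,0x2a}
query mem[0x1f]=0xbf, mem[0x11]=0xed, mem[0x1d]=0x5f, mem[0x1a]=0x2a

MEM[0x1f,0x11,0x1d,0x1a] = bf ed 5f 2a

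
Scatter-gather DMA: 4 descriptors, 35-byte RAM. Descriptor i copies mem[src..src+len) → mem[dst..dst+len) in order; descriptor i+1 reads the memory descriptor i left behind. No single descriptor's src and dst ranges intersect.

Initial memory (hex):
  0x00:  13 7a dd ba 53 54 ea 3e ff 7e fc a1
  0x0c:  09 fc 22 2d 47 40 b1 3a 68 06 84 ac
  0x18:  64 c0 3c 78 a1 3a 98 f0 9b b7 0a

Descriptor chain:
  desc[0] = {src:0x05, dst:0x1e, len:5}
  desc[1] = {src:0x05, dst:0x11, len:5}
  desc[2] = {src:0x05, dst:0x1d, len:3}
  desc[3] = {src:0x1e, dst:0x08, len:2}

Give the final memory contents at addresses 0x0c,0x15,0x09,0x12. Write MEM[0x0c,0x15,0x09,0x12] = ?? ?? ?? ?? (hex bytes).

MEM[0x0c,0x15,0x09,0x12] = 09 7e 3e ea

  after D0: wrote 5B at 0x1e = 54ea3eff7e
  after D1: wrote 5B at 0x11 = 54ea3eff7e
  after D2: wrote 3B at 0x1d = 54ea3e
  after D3: wrote 2B at 0x08 = ea3e
query mem[0x0c]=0x09, mem[0x15]=0x7e, mem[0x09]=0x3e, mem[0x12]=0xea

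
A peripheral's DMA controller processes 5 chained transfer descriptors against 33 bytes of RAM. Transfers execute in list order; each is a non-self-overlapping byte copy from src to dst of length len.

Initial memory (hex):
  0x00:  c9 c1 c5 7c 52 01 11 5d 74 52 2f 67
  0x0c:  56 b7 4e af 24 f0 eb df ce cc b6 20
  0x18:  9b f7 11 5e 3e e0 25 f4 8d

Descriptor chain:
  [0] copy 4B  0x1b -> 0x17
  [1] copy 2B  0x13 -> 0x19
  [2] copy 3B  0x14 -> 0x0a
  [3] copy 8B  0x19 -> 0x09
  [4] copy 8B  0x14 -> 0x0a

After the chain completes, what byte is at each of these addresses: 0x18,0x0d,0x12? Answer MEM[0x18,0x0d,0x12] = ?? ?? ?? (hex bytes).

#0 dst[0x17+4] := {0x5e,0x3e,0xe0,0x25}
#1 dst[0x19+2] := {0xdf,0xce}
#2 dst[0x0a+3] := {0xce,0xcc,0xb6}
#3 dst[0x09+8] := {0xdf,0xce,0x5e,0x3e,0xe0,0x25,0xf4,0x8d}
#4 dst[0x0a+8] := {0xce,0xcc,0xb6,0x5e,0x3e,0xdf,0xce,0x5e}
query mem[0x18]=0x3e, mem[0x0d]=0x5e, mem[0x12]=0xeb

MEM[0x18,0x0d,0x12] = 3e 5e eb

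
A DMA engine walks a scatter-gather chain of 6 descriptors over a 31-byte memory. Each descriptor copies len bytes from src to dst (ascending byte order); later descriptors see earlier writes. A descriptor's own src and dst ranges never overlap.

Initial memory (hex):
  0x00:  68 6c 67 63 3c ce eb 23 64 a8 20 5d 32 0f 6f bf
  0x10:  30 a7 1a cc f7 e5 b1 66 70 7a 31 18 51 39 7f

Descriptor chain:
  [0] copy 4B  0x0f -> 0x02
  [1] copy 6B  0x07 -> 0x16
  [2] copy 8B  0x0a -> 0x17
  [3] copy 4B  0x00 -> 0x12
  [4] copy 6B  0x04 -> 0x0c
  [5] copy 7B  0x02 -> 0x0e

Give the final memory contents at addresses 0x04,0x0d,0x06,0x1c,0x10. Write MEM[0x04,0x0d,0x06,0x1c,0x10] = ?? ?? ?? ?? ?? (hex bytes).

MEM[0x04,0x0d,0x06,0x1c,0x10] = a7 1a eb bf a7

[0] 0x0f->0x02 len=4 : bf 30 a7 1a
[1] 0x07->0x16 len=6 : 23 64 a8 20 5d 32
[2] 0x0a->0x17 len=8 : 20 5d 32 0f 6f bf 30 a7
[3] 0x00->0x12 len=4 : 68 6c bf 30
[4] 0x04->0x0c len=6 : a7 1a eb 23 64 a8
[5] 0x02->0x0e len=7 : bf 30 a7 1a eb 23 64
query mem[0x04]=0xa7, mem[0x0d]=0x1a, mem[0x06]=0xeb, mem[0x1c]=0xbf, mem[0x10]=0xa7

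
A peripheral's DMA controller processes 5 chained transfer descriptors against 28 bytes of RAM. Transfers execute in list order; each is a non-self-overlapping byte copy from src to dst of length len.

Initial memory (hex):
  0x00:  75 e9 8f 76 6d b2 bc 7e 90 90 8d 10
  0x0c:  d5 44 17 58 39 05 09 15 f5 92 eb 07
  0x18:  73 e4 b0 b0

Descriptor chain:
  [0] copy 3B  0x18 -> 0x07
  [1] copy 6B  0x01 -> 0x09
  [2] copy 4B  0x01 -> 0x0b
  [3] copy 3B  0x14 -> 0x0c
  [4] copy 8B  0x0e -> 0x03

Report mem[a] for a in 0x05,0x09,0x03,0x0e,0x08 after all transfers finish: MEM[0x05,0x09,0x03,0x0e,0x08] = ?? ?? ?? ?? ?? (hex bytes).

MEM[0x05,0x09,0x03,0x0e,0x08] = 39 f5 eb eb 15

  after D0: wrote 3B at 0x07 = 73e4b0
  after D1: wrote 6B at 0x09 = e98f766db2bc
  after D2: wrote 4B at 0x0b = e98f766d
  after D3: wrote 3B at 0x0c = f592eb
  after D4: wrote 8B at 0x03 = eb5839050915f592
query mem[0x05]=0x39, mem[0x09]=0xf5, mem[0x03]=0xeb, mem[0x0e]=0xeb, mem[0x08]=0x15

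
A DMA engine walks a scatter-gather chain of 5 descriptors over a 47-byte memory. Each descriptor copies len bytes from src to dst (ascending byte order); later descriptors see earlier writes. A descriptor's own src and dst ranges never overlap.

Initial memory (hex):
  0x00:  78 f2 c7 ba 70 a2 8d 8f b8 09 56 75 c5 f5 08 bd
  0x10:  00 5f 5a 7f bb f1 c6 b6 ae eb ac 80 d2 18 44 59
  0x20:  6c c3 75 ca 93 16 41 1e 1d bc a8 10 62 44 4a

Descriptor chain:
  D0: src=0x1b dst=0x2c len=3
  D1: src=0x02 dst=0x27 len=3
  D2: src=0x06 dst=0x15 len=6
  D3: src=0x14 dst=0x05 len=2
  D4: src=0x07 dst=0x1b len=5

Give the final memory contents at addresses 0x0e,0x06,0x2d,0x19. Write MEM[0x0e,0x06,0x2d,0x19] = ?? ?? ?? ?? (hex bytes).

D0: mem[0x2c..0x2e] <- [80 d2 18]
D1: mem[0x27..0x29] <- [c7 ba 70]
D2: mem[0x15..0x1a] <- [8d 8f b8 09 56 75]
D3: mem[0x05..0x06] <- [bb 8d]
D4: mem[0x1b..0x1f] <- [8f b8 09 56 75]
query mem[0x0e]=0x08, mem[0x06]=0x8d, mem[0x2d]=0xd2, mem[0x19]=0x56

MEM[0x0e,0x06,0x2d,0x19] = 08 8d d2 56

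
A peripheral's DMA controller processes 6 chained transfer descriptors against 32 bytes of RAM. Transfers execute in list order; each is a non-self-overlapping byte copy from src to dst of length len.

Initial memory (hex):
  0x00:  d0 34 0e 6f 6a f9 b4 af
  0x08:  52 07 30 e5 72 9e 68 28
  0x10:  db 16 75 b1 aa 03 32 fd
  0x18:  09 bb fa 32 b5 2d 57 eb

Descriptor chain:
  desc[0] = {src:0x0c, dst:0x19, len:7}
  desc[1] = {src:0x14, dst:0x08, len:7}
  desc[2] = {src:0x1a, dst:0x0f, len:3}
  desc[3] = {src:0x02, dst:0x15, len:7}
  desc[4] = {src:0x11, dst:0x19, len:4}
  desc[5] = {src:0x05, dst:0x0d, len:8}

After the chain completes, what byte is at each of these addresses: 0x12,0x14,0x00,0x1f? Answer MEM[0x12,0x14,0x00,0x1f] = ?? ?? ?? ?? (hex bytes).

  after D0: wrote 7B at 0x19 = 729e6828db1675
  after D1: wrote 7B at 0x08 = aa0332fd09729e
  after D2: wrote 3B at 0x0f = 9e6828
  after D3: wrote 7B at 0x15 = 0e6f6af9b4afaa
  after D4: wrote 4B at 0x19 = 2875b1aa
  after D5: wrote 8B at 0x0d = f9b4afaa0332fd09
query mem[0x12]=0x32, mem[0x14]=0x09, mem[0x00]=0xd0, mem[0x1f]=0x75

MEM[0x12,0x14,0x00,0x1f] = 32 09 d0 75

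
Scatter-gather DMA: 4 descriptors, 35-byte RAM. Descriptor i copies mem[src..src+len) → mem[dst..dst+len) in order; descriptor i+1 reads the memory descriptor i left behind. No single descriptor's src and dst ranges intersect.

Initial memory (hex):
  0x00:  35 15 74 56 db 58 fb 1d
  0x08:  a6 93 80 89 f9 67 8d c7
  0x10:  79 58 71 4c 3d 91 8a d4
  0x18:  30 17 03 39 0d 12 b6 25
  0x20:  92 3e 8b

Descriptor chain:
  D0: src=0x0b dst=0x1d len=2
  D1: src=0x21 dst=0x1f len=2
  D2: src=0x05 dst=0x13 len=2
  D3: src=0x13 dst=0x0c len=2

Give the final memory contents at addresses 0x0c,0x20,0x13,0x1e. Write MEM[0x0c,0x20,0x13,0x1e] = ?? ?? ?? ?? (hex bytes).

MEM[0x0c,0x20,0x13,0x1e] = 58 8b 58 f9

#0 dst[0x1d+2] := {0x89,0xf9}
#1 dst[0x1f+2] := {0x3e,0x8b}
#2 dst[0x13+2] := {0x58,0xfb}
#3 dst[0x0c+2] := {0x58,0xfb}
query mem[0x0c]=0x58, mem[0x20]=0x8b, mem[0x13]=0x58, mem[0x1e]=0xf9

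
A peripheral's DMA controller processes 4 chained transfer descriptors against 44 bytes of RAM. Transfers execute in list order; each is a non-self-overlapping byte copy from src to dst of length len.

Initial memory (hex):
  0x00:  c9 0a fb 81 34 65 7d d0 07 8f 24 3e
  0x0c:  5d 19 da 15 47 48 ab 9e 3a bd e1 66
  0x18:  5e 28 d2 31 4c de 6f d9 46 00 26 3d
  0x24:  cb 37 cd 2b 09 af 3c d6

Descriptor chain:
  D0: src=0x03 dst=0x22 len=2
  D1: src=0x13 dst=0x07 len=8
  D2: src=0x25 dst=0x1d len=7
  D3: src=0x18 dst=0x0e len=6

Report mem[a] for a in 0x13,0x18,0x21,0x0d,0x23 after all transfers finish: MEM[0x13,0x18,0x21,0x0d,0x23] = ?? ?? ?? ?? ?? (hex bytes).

MEM[0x13,0x18,0x21,0x0d,0x23] = 37 5e af 28 d6

#0 dst[0x22+2] := {0x81,0x34}
#1 dst[0x07+8] := {0x9e,0x3a,0xbd,0xe1,0x66,0x5e,0x28,0xd2}
#2 dst[0x1d+7] := {0x37,0xcd,0x2b,0x09,0xaf,0x3c,0xd6}
#3 dst[0x0e+6] := {0x5e,0x28,0xd2,0x31,0x4c,0x37}
query mem[0x13]=0x37, mem[0x18]=0x5e, mem[0x21]=0xaf, mem[0x0d]=0x28, mem[0x23]=0xd6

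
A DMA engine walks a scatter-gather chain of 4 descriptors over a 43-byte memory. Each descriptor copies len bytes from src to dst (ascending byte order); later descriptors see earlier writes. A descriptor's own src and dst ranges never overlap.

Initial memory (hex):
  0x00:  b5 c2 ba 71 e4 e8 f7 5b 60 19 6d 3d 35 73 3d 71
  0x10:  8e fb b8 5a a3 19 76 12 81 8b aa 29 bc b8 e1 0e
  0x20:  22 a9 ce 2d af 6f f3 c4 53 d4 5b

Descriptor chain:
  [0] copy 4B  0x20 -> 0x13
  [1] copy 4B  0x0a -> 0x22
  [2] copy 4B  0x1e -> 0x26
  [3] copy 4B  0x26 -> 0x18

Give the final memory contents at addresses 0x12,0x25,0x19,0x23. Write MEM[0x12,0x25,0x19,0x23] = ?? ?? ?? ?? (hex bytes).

[0] 0x20->0x13 len=4 : 22 a9 ce 2d
[1] 0x0a->0x22 len=4 : 6d 3d 35 73
[2] 0x1e->0x26 len=4 : e1 0e 22 a9
[3] 0x26->0x18 len=4 : e1 0e 22 a9
query mem[0x12]=0xb8, mem[0x25]=0x73, mem[0x19]=0x0e, mem[0x23]=0x3d

MEM[0x12,0x25,0x19,0x23] = b8 73 0e 3d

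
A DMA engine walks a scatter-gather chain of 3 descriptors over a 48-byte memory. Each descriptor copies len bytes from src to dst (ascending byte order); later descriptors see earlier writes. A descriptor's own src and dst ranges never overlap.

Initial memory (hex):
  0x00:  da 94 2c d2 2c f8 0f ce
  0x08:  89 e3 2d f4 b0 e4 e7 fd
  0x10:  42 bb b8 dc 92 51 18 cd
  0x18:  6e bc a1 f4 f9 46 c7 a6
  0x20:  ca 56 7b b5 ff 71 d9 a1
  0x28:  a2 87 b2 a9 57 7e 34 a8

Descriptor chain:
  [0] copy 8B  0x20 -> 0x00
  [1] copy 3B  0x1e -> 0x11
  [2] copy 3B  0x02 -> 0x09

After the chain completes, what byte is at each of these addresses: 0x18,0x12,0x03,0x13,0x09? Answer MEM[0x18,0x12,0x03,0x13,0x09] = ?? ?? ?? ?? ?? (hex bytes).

  after D0: wrote 8B at 0x00 = ca567bb5ff71d9a1
  after D1: wrote 3B at 0x11 = c7a6ca
  after D2: wrote 3B at 0x09 = 7bb5ff
query mem[0x18]=0x6e, mem[0x12]=0xa6, mem[0x03]=0xb5, mem[0x13]=0xca, mem[0x09]=0x7b

MEM[0x18,0x12,0x03,0x13,0x09] = 6e a6 b5 ca 7b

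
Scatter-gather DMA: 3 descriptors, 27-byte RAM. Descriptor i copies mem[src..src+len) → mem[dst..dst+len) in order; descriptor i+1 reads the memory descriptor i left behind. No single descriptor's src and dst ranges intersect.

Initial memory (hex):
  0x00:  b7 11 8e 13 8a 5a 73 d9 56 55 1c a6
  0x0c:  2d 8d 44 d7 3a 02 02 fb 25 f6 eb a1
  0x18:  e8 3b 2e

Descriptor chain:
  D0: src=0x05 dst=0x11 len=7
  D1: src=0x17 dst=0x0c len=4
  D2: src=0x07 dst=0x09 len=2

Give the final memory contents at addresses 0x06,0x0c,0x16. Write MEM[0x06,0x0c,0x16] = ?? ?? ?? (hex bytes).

MEM[0x06,0x0c,0x16] = 73 a6 1c

[0] 0x05->0x11 len=7 : 5a 73 d9 56 55 1c a6
[1] 0x17->0x0c len=4 : a6 e8 3b 2e
[2] 0x07->0x09 len=2 : d9 56
query mem[0x06]=0x73, mem[0x0c]=0xa6, mem[0x16]=0x1c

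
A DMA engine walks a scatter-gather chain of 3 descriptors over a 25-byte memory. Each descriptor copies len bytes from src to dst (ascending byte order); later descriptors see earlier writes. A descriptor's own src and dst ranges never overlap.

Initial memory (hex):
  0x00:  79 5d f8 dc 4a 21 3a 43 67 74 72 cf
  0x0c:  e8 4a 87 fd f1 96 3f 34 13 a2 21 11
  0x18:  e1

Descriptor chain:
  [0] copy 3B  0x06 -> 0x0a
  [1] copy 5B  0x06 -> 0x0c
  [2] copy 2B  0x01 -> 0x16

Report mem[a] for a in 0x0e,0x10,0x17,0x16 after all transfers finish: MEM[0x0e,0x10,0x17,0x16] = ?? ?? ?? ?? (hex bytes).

MEM[0x0e,0x10,0x17,0x16] = 67 3a f8 5d

[0] 0x06->0x0a len=3 : 3a 43 67
[1] 0x06->0x0c len=5 : 3a 43 67 74 3a
[2] 0x01->0x16 len=2 : 5d f8
query mem[0x0e]=0x67, mem[0x10]=0x3a, mem[0x17]=0xf8, mem[0x16]=0x5d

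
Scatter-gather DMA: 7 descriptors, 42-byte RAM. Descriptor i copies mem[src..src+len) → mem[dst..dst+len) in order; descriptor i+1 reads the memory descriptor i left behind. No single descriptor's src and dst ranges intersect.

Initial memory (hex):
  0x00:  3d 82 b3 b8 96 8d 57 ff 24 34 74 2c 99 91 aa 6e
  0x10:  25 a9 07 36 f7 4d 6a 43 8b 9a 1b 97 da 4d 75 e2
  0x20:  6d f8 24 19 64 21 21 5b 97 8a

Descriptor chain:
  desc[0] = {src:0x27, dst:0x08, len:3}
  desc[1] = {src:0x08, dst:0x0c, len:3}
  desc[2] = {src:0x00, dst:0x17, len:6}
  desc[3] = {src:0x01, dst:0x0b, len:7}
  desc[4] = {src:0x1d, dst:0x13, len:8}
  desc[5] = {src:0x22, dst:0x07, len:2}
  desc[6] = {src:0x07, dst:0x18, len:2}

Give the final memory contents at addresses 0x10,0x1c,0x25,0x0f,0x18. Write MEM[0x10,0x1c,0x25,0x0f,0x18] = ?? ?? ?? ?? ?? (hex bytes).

MEM[0x10,0x1c,0x25,0x0f,0x18] = 57 8d 21 8d 24

[0] 0x27->0x08 len=3 : 5b 97 8a
[1] 0x08->0x0c len=3 : 5b 97 8a
[2] 0x00->0x17 len=6 : 3d 82 b3 b8 96 8d
[3] 0x01->0x0b len=7 : 82 b3 b8 96 8d 57 ff
[4] 0x1d->0x13 len=8 : 4d 75 e2 6d f8 24 19 64
[5] 0x22->0x07 len=2 : 24 19
[6] 0x07->0x18 len=2 : 24 19
query mem[0x10]=0x57, mem[0x1c]=0x8d, mem[0x25]=0x21, mem[0x0f]=0x8d, mem[0x18]=0x24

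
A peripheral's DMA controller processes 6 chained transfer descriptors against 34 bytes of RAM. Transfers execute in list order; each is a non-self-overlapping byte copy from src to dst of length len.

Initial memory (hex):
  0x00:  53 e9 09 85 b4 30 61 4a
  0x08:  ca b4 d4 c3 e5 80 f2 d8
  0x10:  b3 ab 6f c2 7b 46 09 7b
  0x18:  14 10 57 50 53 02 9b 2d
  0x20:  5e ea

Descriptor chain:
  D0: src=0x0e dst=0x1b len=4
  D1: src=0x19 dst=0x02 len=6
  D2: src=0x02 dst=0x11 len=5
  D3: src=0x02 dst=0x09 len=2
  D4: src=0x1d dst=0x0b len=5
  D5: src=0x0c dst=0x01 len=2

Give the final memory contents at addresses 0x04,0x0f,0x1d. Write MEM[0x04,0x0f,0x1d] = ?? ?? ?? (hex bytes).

D0: mem[0x1b..0x1e] <- [f2 d8 b3 ab]
D1: mem[0x02..0x07] <- [10 57 f2 d8 b3 ab]
D2: mem[0x11..0x15] <- [10 57 f2 d8 b3]
D3: mem[0x09..0x0a] <- [10 57]
D4: mem[0x0b..0x0f] <- [b3 ab 2d 5e ea]
D5: mem[0x01..0x02] <- [ab 2d]
query mem[0x04]=0xf2, mem[0x0f]=0xea, mem[0x1d]=0xb3

MEM[0x04,0x0f,0x1d] = f2 ea b3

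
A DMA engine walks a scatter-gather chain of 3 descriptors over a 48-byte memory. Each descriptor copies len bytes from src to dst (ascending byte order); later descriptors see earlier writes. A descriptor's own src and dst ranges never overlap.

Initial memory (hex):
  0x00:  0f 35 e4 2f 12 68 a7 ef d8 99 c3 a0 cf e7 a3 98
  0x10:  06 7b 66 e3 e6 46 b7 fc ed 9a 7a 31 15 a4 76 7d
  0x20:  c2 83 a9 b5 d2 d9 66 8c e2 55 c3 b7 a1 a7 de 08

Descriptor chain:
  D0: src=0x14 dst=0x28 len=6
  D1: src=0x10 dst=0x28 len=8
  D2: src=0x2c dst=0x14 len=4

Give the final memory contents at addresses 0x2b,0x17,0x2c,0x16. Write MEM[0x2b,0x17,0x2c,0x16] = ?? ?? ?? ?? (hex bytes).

MEM[0x2b,0x17,0x2c,0x16] = e3 fc e6 b7

  after D0: wrote 6B at 0x28 = e646b7fced9a
  after D1: wrote 8B at 0x28 = 067b66e3e646b7fc
  after D2: wrote 4B at 0x14 = e646b7fc
query mem[0x2b]=0xe3, mem[0x17]=0xfc, mem[0x2c]=0xe6, mem[0x16]=0xb7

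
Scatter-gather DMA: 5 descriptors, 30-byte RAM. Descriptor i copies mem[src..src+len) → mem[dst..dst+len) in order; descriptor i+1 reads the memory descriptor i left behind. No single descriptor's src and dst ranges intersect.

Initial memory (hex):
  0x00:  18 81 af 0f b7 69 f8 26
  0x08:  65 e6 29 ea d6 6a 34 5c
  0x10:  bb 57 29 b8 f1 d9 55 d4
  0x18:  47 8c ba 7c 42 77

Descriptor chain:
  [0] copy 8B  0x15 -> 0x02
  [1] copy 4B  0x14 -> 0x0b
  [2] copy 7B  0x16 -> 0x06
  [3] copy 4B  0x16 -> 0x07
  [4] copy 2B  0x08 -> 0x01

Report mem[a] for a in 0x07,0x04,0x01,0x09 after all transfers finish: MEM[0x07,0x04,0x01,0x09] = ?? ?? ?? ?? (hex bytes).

MEM[0x07,0x04,0x01,0x09] = 55 d4 d4 47

[0] 0x15->0x02 len=8 : d9 55 d4 47 8c ba 7c 42
[1] 0x14->0x0b len=4 : f1 d9 55 d4
[2] 0x16->0x06 len=7 : 55 d4 47 8c ba 7c 42
[3] 0x16->0x07 len=4 : 55 d4 47 8c
[4] 0x08->0x01 len=2 : d4 47
query mem[0x07]=0x55, mem[0x04]=0xd4, mem[0x01]=0xd4, mem[0x09]=0x47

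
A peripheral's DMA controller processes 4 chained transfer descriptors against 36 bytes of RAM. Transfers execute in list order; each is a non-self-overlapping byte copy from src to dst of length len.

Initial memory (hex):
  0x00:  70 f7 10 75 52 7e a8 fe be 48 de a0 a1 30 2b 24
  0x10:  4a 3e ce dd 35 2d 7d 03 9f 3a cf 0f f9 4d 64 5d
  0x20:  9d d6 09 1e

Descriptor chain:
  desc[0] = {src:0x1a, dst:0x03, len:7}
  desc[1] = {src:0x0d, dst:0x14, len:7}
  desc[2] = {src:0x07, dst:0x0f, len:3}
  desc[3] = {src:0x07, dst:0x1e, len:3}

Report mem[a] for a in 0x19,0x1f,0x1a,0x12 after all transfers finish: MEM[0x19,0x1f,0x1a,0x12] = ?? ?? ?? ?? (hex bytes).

MEM[0x19,0x1f,0x1a,0x12] = ce 5d dd ce

#0 dst[0x03+7] := {0xcf,0x0f,0xf9,0x4d,0x64,0x5d,0x9d}
#1 dst[0x14+7] := {0x30,0x2b,0x24,0x4a,0x3e,0xce,0xdd}
#2 dst[0x0f+3] := {0x64,0x5d,0x9d}
#3 dst[0x1e+3] := {0x64,0x5d,0x9d}
query mem[0x19]=0xce, mem[0x1f]=0x5d, mem[0x1a]=0xdd, mem[0x12]=0xce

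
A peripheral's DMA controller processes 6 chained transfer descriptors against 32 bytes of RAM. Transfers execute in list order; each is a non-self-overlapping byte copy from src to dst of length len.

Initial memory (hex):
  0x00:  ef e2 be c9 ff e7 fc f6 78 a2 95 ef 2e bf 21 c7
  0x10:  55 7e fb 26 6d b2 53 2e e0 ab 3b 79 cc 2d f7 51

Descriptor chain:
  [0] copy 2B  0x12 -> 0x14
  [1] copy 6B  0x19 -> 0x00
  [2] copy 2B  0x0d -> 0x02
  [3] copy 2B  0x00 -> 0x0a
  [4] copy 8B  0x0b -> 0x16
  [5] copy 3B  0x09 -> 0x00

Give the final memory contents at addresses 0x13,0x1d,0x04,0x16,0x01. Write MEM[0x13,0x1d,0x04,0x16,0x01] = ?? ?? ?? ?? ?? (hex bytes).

  after D0: wrote 2B at 0x14 = fb26
  after D1: wrote 6B at 0x00 = ab3b79cc2df7
  after D2: wrote 2B at 0x02 = bf21
  after D3: wrote 2B at 0x0a = ab3b
  after D4: wrote 8B at 0x16 = 3b2ebf21c7557efb
  after D5: wrote 3B at 0x00 = a2ab3b
query mem[0x13]=0x26, mem[0x1d]=0xfb, mem[0x04]=0x2d, mem[0x16]=0x3b, mem[0x01]=0xab

MEM[0x13,0x1d,0x04,0x16,0x01] = 26 fb 2d 3b ab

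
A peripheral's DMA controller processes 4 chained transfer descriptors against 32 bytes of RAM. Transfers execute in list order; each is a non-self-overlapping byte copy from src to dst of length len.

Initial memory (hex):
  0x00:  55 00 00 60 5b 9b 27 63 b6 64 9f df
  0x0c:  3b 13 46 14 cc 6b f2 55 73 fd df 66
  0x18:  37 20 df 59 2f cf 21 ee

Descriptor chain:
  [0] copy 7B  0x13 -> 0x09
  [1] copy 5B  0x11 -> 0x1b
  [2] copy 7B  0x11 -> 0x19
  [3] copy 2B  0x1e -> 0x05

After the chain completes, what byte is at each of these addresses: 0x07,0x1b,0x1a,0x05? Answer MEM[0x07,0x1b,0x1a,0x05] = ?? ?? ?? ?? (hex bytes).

MEM[0x07,0x1b,0x1a,0x05] = 63 55 f2 df

  after D0: wrote 7B at 0x09 = 5573fddf663720
  after D1: wrote 5B at 0x1b = 6bf25573fd
  after D2: wrote 7B at 0x19 = 6bf25573fddf66
  after D3: wrote 2B at 0x05 = df66
query mem[0x07]=0x63, mem[0x1b]=0x55, mem[0x1a]=0xf2, mem[0x05]=0xdf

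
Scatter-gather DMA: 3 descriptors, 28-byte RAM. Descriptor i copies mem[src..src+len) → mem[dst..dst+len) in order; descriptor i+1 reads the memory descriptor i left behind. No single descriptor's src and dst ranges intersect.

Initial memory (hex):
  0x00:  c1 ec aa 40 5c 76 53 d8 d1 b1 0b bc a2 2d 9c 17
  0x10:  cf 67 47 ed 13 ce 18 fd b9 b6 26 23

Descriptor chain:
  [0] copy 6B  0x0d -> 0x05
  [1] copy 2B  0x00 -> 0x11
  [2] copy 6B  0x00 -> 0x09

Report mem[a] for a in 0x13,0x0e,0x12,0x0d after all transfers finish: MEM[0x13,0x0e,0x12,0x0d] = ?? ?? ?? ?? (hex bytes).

[0] 0x0d->0x05 len=6 : 2d 9c 17 cf 67 47
[1] 0x00->0x11 len=2 : c1 ec
[2] 0x00->0x09 len=6 : c1 ec aa 40 5c 2d
query mem[0x13]=0xed, mem[0x0e]=0x2d, mem[0x12]=0xec, mem[0x0d]=0x5c

MEM[0x13,0x0e,0x12,0x0d] = ed 2d ec 5c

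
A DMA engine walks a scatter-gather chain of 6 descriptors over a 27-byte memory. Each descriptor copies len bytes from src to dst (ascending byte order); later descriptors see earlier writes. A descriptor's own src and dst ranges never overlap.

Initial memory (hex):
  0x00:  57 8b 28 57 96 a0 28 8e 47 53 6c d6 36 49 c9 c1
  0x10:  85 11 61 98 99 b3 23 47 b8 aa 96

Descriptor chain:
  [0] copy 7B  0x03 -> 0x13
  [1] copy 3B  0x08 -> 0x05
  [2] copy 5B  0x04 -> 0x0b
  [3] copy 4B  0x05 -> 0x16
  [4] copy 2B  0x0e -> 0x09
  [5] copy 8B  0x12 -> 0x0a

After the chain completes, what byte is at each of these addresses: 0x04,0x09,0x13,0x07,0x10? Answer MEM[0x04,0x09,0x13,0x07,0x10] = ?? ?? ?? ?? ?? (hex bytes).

MEM[0x04,0x09,0x13,0x07,0x10] = 96 6c 57 6c 6c

#0 dst[0x13+7] := {0x57,0x96,0xa0,0x28,0x8e,0x47,0x53}
#1 dst[0x05+3] := {0x47,0x53,0x6c}
#2 dst[0x0b+5] := {0x96,0x47,0x53,0x6c,0x47}
#3 dst[0x16+4] := {0x47,0x53,0x6c,0x47}
#4 dst[0x09+2] := {0x6c,0x47}
#5 dst[0x0a+8] := {0x61,0x57,0x96,0xa0,0x47,0x53,0x6c,0x47}
query mem[0x04]=0x96, mem[0x09]=0x6c, mem[0x13]=0x57, mem[0x07]=0x6c, mem[0x10]=0x6c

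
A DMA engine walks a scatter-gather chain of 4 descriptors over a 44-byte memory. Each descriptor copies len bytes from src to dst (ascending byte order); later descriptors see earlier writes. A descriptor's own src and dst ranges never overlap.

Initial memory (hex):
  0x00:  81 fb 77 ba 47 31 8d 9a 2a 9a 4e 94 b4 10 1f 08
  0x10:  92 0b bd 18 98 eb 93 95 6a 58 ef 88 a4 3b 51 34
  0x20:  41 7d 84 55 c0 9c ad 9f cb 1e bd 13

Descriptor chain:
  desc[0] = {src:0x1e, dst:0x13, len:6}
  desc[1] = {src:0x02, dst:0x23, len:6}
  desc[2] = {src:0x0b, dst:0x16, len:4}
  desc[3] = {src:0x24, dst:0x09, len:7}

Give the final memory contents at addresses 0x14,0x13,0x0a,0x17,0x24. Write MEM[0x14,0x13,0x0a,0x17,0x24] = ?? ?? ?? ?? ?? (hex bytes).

  after D0: wrote 6B at 0x13 = 5134417d8455
  after D1: wrote 6B at 0x23 = 77ba47318d9a
  after D2: wrote 4B at 0x16 = 94b4101f
  after D3: wrote 7B at 0x09 = ba47318d9a1ebd
query mem[0x14]=0x34, mem[0x13]=0x51, mem[0x0a]=0x47, mem[0x17]=0xb4, mem[0x24]=0xba

MEM[0x14,0x13,0x0a,0x17,0x24] = 34 51 47 b4 ba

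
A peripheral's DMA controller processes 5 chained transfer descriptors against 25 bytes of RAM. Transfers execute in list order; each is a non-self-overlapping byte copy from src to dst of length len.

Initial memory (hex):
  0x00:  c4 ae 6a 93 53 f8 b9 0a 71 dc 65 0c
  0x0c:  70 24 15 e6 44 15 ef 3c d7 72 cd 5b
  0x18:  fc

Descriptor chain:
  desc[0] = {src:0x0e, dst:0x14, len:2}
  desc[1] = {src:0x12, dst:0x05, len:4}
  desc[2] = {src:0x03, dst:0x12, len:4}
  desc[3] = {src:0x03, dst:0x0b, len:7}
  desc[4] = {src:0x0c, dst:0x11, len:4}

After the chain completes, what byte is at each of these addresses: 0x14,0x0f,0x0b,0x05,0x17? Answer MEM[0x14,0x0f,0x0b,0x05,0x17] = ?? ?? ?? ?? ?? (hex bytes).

MEM[0x14,0x0f,0x0b,0x05,0x17] = 15 15 93 ef 5b

  after D0: wrote 2B at 0x14 = 15e6
  after D1: wrote 4B at 0x05 = ef3c15e6
  after D2: wrote 4B at 0x12 = 9353ef3c
  after D3: wrote 7B at 0x0b = 9353ef3c15e6dc
  after D4: wrote 4B at 0x11 = 53ef3c15
query mem[0x14]=0x15, mem[0x0f]=0x15, mem[0x0b]=0x93, mem[0x05]=0xef, mem[0x17]=0x5b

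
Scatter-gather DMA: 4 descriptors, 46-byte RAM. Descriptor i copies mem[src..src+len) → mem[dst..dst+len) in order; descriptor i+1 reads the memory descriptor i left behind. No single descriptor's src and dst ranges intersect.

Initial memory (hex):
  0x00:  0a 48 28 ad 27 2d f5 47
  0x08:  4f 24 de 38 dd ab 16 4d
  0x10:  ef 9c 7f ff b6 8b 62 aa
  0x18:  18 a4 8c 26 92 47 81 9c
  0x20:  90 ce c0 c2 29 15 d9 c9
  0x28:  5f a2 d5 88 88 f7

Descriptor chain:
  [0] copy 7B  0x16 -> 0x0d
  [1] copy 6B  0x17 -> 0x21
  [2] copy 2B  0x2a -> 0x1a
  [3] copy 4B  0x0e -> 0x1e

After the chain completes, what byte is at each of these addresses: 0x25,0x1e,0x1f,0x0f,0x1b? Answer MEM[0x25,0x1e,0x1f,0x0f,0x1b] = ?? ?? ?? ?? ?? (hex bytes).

MEM[0x25,0x1e,0x1f,0x0f,0x1b] = 26 aa 18 18 88

[0] 0x16->0x0d len=7 : 62 aa 18 a4 8c 26 92
[1] 0x17->0x21 len=6 : aa 18 a4 8c 26 92
[2] 0x2a->0x1a len=2 : d5 88
[3] 0x0e->0x1e len=4 : aa 18 a4 8c
query mem[0x25]=0x26, mem[0x1e]=0xaa, mem[0x1f]=0x18, mem[0x0f]=0x18, mem[0x1b]=0x88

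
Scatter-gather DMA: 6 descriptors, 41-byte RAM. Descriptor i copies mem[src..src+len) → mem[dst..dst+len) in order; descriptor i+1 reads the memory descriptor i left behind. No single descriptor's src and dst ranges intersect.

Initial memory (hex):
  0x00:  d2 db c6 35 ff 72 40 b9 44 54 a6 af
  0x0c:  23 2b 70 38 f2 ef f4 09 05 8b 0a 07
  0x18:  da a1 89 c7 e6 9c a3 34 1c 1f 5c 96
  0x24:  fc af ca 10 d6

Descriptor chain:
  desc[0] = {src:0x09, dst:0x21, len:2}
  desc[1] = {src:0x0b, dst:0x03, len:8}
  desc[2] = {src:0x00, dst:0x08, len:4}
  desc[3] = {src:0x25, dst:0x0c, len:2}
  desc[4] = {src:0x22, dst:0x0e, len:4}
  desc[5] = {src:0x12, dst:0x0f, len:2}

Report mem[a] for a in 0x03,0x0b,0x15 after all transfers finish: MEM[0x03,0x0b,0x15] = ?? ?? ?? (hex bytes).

  after D0: wrote 2B at 0x21 = 54a6
  after D1: wrote 8B at 0x03 = af232b7038f2eff4
  after D2: wrote 4B at 0x08 = d2dbc6af
  after D3: wrote 2B at 0x0c = afca
  after D4: wrote 4B at 0x0e = a696fcaf
  after D5: wrote 2B at 0x0f = f409
query mem[0x03]=0xaf, mem[0x0b]=0xaf, mem[0x15]=0x8b

MEM[0x03,0x0b,0x15] = af af 8b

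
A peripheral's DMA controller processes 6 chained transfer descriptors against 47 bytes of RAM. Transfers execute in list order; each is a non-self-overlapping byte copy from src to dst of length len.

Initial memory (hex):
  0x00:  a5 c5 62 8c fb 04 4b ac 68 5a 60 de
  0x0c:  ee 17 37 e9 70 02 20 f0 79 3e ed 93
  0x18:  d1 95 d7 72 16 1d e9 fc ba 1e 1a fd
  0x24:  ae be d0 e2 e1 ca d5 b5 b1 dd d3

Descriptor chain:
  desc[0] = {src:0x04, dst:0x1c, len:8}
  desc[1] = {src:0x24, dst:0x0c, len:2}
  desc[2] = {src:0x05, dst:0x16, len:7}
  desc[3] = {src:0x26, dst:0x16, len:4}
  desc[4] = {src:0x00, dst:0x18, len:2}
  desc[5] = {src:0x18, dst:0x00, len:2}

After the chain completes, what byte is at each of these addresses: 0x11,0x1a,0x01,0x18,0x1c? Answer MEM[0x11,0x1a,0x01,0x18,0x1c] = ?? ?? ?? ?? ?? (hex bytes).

[0] 0x04->0x1c len=8 : fb 04 4b ac 68 5a 60 de
[1] 0x24->0x0c len=2 : ae be
[2] 0x05->0x16 len=7 : 04 4b ac 68 5a 60 de
[3] 0x26->0x16 len=4 : d0 e2 e1 ca
[4] 0x00->0x18 len=2 : a5 c5
[5] 0x18->0x00 len=2 : a5 c5
query mem[0x11]=0x02, mem[0x1a]=0x5a, mem[0x01]=0xc5, mem[0x18]=0xa5, mem[0x1c]=0xde

MEM[0x11,0x1a,0x01,0x18,0x1c] = 02 5a c5 a5 de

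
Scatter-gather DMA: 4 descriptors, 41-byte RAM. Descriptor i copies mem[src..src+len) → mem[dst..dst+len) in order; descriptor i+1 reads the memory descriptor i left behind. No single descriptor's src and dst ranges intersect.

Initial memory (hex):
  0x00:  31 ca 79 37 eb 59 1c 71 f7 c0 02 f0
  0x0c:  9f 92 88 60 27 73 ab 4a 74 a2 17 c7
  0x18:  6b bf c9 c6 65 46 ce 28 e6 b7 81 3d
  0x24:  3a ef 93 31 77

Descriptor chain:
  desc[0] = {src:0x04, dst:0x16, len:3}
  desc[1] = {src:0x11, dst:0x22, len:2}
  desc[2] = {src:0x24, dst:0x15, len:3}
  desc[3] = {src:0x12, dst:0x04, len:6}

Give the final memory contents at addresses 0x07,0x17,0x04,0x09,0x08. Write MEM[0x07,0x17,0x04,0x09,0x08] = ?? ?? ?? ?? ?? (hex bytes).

  after D0: wrote 3B at 0x16 = eb591c
  after D1: wrote 2B at 0x22 = 73ab
  after D2: wrote 3B at 0x15 = 3aef93
  after D3: wrote 6B at 0x04 = ab4a743aef93
query mem[0x07]=0x3a, mem[0x17]=0x93, mem[0x04]=0xab, mem[0x09]=0x93, mem[0x08]=0xef

MEM[0x07,0x17,0x04,0x09,0x08] = 3a 93 ab 93 ef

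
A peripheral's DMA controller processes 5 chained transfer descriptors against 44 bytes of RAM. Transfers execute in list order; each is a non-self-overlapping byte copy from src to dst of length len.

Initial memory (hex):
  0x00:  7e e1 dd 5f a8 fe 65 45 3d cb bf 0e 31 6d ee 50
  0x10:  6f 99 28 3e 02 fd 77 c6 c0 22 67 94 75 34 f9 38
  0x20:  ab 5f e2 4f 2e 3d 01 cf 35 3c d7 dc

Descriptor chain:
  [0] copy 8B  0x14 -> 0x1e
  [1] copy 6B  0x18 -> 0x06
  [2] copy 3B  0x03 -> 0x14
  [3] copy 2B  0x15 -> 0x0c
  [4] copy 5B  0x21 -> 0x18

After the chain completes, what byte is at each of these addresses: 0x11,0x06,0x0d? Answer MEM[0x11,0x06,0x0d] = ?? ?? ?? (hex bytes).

#0 dst[0x1e+8] := {0x02,0xfd,0x77,0xc6,0xc0,0x22,0x67,0x94}
#1 dst[0x06+6] := {0xc0,0x22,0x67,0x94,0x75,0x34}
#2 dst[0x14+3] := {0x5f,0xa8,0xfe}
#3 dst[0x0c+2] := {0xa8,0xfe}
#4 dst[0x18+5] := {0xc6,0xc0,0x22,0x67,0x94}
query mem[0x11]=0x99, mem[0x06]=0xc0, mem[0x0d]=0xfe

MEM[0x11,0x06,0x0d] = 99 c0 fe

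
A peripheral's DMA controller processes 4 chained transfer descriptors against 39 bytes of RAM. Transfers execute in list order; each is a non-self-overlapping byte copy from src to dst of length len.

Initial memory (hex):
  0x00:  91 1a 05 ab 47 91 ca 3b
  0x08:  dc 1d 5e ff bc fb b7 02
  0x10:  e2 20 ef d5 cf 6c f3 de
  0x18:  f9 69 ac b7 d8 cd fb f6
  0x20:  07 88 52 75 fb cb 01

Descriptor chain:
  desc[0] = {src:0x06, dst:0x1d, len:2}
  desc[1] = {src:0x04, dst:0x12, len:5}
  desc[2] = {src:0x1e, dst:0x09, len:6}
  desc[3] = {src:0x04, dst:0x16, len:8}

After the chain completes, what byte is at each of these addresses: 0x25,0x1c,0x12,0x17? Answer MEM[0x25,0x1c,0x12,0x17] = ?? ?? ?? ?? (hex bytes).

  after D0: wrote 2B at 0x1d = ca3b
  after D1: wrote 5B at 0x12 = 4791ca3bdc
  after D2: wrote 6B at 0x09 = 3bf607885275
  after D3: wrote 8B at 0x16 = 4791ca3bdc3bf607
query mem[0x25]=0xcb, mem[0x1c]=0xf6, mem[0x12]=0x47, mem[0x17]=0x91

MEM[0x25,0x1c,0x12,0x17] = cb f6 47 91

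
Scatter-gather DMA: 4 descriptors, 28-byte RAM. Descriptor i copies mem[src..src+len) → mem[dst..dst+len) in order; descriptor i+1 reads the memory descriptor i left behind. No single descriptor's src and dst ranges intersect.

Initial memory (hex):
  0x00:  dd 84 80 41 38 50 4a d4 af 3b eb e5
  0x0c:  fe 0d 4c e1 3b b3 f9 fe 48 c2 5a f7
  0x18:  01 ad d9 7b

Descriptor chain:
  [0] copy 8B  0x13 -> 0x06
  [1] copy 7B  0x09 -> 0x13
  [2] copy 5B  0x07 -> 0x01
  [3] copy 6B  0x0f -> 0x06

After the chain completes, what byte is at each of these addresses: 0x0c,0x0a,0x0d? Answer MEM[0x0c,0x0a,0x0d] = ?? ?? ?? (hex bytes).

MEM[0x0c,0x0a,0x0d] = ad 5a d9

D0: mem[0x06..0x0d] <- [fe 48 c2 5a f7 01 ad d9]
D1: mem[0x13..0x19] <- [5a f7 01 ad d9 4c e1]
D2: mem[0x01..0x05] <- [48 c2 5a f7 01]
D3: mem[0x06..0x0b] <- [e1 3b b3 f9 5a f7]
query mem[0x0c]=0xad, mem[0x0a]=0x5a, mem[0x0d]=0xd9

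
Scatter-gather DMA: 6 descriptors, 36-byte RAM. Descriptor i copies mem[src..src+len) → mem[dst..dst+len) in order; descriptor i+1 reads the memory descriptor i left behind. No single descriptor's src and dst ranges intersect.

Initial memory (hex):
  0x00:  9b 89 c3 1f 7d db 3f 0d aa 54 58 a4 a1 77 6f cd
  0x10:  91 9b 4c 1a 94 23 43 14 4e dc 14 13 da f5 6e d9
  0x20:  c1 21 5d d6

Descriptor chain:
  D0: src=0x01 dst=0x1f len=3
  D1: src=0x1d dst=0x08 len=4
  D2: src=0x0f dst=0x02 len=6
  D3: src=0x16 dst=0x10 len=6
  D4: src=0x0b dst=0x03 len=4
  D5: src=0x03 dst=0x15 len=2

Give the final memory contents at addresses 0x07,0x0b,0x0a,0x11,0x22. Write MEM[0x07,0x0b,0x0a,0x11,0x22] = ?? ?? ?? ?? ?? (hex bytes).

#0 dst[0x1f+3] := {0x89,0xc3,0x1f}
#1 dst[0x08+4] := {0xf5,0x6e,0x89,0xc3}
#2 dst[0x02+6] := {0xcd,0x91,0x9b,0x4c,0x1a,0x94}
#3 dst[0x10+6] := {0x43,0x14,0x4e,0xdc,0x14,0x13}
#4 dst[0x03+4] := {0xc3,0xa1,0x77,0x6f}
#5 dst[0x15+2] := {0xc3,0xa1}
query mem[0x07]=0x94, mem[0x0b]=0xc3, mem[0x0a]=0x89, mem[0x11]=0x14, mem[0x22]=0x5d

MEM[0x07,0x0b,0x0a,0x11,0x22] = 94 c3 89 14 5d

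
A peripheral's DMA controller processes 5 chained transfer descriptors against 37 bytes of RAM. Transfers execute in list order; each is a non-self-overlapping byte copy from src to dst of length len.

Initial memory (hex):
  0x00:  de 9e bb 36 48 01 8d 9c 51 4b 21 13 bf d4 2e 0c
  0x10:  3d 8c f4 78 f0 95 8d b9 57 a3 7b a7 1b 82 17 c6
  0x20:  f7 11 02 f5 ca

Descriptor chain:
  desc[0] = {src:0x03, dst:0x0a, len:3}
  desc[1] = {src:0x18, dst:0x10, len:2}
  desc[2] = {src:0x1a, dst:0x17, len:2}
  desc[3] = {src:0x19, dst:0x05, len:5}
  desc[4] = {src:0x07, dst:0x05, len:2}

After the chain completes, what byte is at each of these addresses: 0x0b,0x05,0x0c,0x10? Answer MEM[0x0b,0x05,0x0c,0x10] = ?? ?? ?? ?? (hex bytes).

MEM[0x0b,0x05,0x0c,0x10] = 48 a7 01 57

  after D0: wrote 3B at 0x0a = 364801
  after D1: wrote 2B at 0x10 = 57a3
  after D2: wrote 2B at 0x17 = 7ba7
  after D3: wrote 5B at 0x05 = a37ba71b82
  after D4: wrote 2B at 0x05 = a71b
query mem[0x0b]=0x48, mem[0x05]=0xa7, mem[0x0c]=0x01, mem[0x10]=0x57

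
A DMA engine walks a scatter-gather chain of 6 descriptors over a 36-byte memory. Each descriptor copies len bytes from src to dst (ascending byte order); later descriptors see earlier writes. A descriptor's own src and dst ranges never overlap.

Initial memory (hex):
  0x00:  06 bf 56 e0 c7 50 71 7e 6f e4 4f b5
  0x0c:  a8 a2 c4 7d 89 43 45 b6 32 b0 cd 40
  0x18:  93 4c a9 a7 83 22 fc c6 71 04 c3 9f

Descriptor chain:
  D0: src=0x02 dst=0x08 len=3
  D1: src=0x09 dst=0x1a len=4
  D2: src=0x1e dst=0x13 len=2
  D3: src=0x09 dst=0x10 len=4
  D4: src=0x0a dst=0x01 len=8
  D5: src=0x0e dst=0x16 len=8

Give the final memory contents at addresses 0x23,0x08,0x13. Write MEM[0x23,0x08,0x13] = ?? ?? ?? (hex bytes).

  after D0: wrote 3B at 0x08 = 56e0c7
  after D1: wrote 4B at 0x1a = e0c7b5a8
  after D2: wrote 2B at 0x13 = fcc6
  after D3: wrote 4B at 0x10 = e0c7b5a8
  after D4: wrote 8B at 0x01 = c7b5a8a2c47de0c7
  after D5: wrote 8B at 0x16 = c47de0c7b5a8c6b0
query mem[0x23]=0x9f, mem[0x08]=0xc7, mem[0x13]=0xa8

MEM[0x23,0x08,0x13] = 9f c7 a8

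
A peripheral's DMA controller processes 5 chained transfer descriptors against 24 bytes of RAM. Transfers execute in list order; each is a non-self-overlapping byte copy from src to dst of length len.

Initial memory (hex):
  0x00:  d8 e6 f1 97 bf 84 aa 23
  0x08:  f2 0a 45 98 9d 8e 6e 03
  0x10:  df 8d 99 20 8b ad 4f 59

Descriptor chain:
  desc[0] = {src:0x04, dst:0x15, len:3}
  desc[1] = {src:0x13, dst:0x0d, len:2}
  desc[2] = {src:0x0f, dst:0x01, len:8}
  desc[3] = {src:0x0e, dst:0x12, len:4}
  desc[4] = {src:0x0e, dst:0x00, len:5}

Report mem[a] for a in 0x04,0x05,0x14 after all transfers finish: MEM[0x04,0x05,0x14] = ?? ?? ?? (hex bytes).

D0: mem[0x15..0x17] <- [bf 84 aa]
D1: mem[0x0d..0x0e] <- [20 8b]
D2: mem[0x01..0x08] <- [03 df 8d 99 20 8b bf 84]
D3: mem[0x12..0x15] <- [8b 03 df 8d]
D4: mem[0x00..0x04] <- [8b 03 df 8d 8b]
query mem[0x04]=0x8b, mem[0x05]=0x20, mem[0x14]=0xdf

MEM[0x04,0x05,0x14] = 8b 20 df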